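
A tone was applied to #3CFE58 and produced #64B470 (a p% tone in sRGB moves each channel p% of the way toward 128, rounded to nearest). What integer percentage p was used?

59%

#3CFE58 is rgb(60, 254, 88); #64B470 is rgb(100, 180, 112).
On the G channel (widest range): 180 ≈ 254 + (p/100)(128 − 254), so p ≈ 100×(180 − 254)/(128 − 254) = -7400/-126 = 58.73.
p = 59 reproduces all three channels after rounding.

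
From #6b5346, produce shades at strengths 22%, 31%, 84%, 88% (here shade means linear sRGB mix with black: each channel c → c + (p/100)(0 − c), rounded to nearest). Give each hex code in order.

#534137, #4a3930, #110d0b, #0d0a08

#6b5346 is rgb(107, 83, 70).
22%: (107 − 23.54 = 83.46→83, 83 − 18.26 = 64.74→65, 70 − 15.4 = 54.6→55) → #534137
31%: (107 − 33.17 = 73.83→74, 83 − 25.73 = 57.27→57, 70 − 21.7 = 48.3→48) → #4a3930
84%: (107 − 89.88 = 17.12→17, 83 − 69.72 = 13.28→13, 70 − 58.8 = 11.2→11) → #110d0b
88%: (107 − 94.16 = 12.84→13, 83 − 73.04 = 9.96→10, 70 − 61.6 = 8.4→8) → #0d0a08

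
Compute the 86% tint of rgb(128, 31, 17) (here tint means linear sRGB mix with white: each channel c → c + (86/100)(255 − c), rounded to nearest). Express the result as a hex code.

#ede0de

Per channel, c → c + 0.86(255 − c):
  R: 128 + 0.86×(255−128) = 128 + 109.22 = 237.22 → 237
  G: 31 + 0.86×(255−31) = 31 + 192.64 = 223.64 → 224
  B: 17 + 0.86×(255−17) = 17 + 204.68 = 221.68 → 222
rgb(237, 224, 222) = #ede0de.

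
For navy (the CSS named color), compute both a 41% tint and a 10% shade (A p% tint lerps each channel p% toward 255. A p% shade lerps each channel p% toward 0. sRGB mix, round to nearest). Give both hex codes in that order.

#6969b4, #000073

CSS navy is rgb(0, 0, 128).
41% tint:
  R: 0 + 0.41×(255−0) = 0 + 104.55 = 104.55 → 105
  G: 0 + 0.41×(255−0) = 0 + 104.55 = 104.55 → 105
  B: 128 + 0.41×(255−128) = 128 + 52.07 = 180.07 → 180
  → #6969b4
10% shade:
  R: 0 + 0.1×(0−0) = 0 + 0 = 0 → 0
  G: 0 + 0.1×(0−0) = 0 + 0 = 0 → 0
  B: 128 + 0.1×(0−128) = 128 − 12.8 = 115.2 → 115
  → #000073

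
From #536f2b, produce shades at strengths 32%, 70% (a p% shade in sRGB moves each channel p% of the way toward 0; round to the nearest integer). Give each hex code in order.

#384b1d, #19210d

#536f2b is rgb(83, 111, 43).
32%: (83 − 26.56 = 56.44→56, 111 − 35.52 = 75.48→75, 43 − 13.76 = 29.24→29) → #384b1d
70%: (83 − 58.1 = 24.9→25, 111 − 77.7 = 33.3→33, 43 − 30.1 = 12.9→13) → #19210d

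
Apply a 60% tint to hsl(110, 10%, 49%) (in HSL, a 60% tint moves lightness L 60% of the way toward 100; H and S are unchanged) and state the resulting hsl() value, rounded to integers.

L moves 60% from 49 toward 100: 49 + 30.6 = 79.6 → 80.
H and S are unchanged.

hsl(110, 10%, 80%)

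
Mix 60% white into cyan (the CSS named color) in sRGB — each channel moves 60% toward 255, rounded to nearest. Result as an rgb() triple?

CSS cyan is rgb(0, 255, 255).
A 60% tint moves each channel 60% toward 255:
  R: 0 + 0.6×(255−0) = 0 + 153 = 153 → 153
  G: 255 + 0.6×(255−255) = 255 + 0 = 255 → 255
  B: 255 + 0.6×(255−255) = 255 + 0 = 255 → 255

rgb(153, 255, 255)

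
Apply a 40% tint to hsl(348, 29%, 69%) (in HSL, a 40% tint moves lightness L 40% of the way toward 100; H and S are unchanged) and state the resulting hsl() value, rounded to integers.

L moves 40% from 69 toward 100: 69 + 12.4 = 81.4 → 81.
H and S are unchanged.

hsl(348, 29%, 81%)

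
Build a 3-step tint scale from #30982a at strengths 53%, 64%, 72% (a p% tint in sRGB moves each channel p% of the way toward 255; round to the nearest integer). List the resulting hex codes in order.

#9ecf9b, #b4dab2, #c5e2c3

#30982a is rgb(48, 152, 42).
53%: (48 + 109.71 = 157.71→158, 152 + 54.59 = 206.59→207, 42 + 112.89 = 154.89→155) → #9ecf9b
64%: (48 + 132.48 = 180.48→180, 152 + 65.92 = 217.92→218, 42 + 136.32 = 178.32→178) → #b4dab2
72%: (48 + 149.04 = 197.04→197, 152 + 74.16 = 226.16→226, 42 + 153.36 = 195.36→195) → #c5e2c3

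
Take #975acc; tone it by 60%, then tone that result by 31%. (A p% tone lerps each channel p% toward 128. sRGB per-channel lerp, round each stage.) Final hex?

#867695

#975acc is rgb(151, 90, 204).
A 60% tone moves each channel 60% toward 128:
  R: 151 − 13.8 = 137.2 → 137
  G: 90 + 22.8 = 112.8 → 113
  B: 204 + 0.6×(128−204) = 204 − 45.6 = 158.4 → 158
After the tone: rgb(137, 113, 158) = #89719e.
A 31% tone moves each channel 31% toward 128:
  R: 137 + 0.31×(128−137) = 137 − 2.79 = 134.21 → 134
  G: 113 + 0.31×(128−113) = 113 + 4.65 = 117.65 → 118
  B: 158 + 0.31×(128−158) = 158 − 9.3 = 148.7 → 149
rgb(134, 118, 149) = #867695.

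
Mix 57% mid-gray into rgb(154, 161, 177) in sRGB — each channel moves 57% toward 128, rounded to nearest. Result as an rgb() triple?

rgb(139, 142, 149)

Per channel, c → c + 0.57(128 − c):
  R: 154 + 0.57×(128−154) = 154 − 14.82 = 139.18 → 139
  G: 161 + 0.57×(128−161) = 161 − 18.81 = 142.19 → 142
  B: 177 + 0.57×(128−177) = 177 − 27.93 = 149.07 → 149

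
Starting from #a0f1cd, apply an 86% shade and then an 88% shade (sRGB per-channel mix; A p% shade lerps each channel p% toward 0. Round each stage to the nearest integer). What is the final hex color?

#030403

#a0f1cd is rgb(160, 241, 205).
Per channel, c → c + 0.86(0 − c):
  R: 160 + 0.86×(0−160) = 160 − 137.6 = 22.4 → 22
  G: 241 + 0.86×(0−241) = 241 − 207.26 = 33.74 → 34
  B: 205 − 176.3 = 28.7 → 29
After the shade: rgb(22, 34, 29) = #16221d.
Per channel, c → c + 0.88(0 − c):
  R: 22 + 0.88×(0−22) = 22 − 19.36 = 2.64 → 3
  G: 34 + 0.88×(0−34) = 34 − 29.92 = 4.08 → 4
  B: 29 − 25.52 = 3.48 → 3
rgb(3, 4, 3) = #030403.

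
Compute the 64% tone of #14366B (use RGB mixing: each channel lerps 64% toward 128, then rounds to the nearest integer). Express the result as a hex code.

#596578

#14366B is rgb(20, 54, 107).
A 64% tone moves each channel 64% toward 128:
  R: 20 + 69.12 = 89.12 → 89
  G: 54 + 0.64×(128−54) = 54 + 47.36 = 101.36 → 101
  B: 107 + 13.44 = 120.44 → 120
rgb(89, 101, 120) = #596578.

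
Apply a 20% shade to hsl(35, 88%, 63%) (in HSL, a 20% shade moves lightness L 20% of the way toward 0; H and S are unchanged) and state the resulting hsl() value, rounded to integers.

hsl(35, 88%, 50%)

L moves 20% from 63 toward 0: 63 − 12.6 = 50.4 → 50.
H and S are unchanged.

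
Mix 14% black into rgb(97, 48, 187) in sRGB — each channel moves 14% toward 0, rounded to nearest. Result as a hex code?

#5329a1

A 14% shade moves each channel 14% toward 0:
  R: 97 + 0.14×(0−97) = 97 − 13.58 = 83.42 → 83
  G: 48 + 0.14×(0−48) = 48 − 6.72 = 41.28 → 41
  B: 187 + 0.14×(0−187) = 187 − 26.18 = 160.82 → 161
rgb(83, 41, 161) = #5329a1.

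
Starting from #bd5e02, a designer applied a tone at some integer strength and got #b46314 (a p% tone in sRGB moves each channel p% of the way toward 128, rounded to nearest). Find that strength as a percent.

#bd5e02 is rgb(189, 94, 2); #b46314 is rgb(180, 99, 20).
On the B channel (widest range): 20 ≈ 2 + (p/100)(128 − 2), so p ≈ 100×(20 − 2)/(128 − 2) = 1800/126 = 14.29.
p = 14 reproduces all three channels after rounding.

14%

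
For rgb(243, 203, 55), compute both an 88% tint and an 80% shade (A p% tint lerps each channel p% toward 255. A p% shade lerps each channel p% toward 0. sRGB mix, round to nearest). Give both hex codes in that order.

88% tint:
  R: 243 + 0.88×(255−243) = 243 + 10.56 = 253.56 → 254
  G: 203 + 45.76 = 248.76 → 249
  B: 55 + 176 = 231 → 231
  → #FEF9E7
80% shade:
  R: 243 + 0.8×(0−243) = 243 − 194.4 = 48.6 → 49
  G: 203 + 0.8×(0−203) = 203 − 162.4 = 40.6 → 41
  B: 55 − 44 = 11 → 11
  → #31290B

#FEF9E7, #31290B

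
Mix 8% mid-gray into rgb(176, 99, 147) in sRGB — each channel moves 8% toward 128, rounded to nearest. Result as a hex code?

Lerp each channel 8% toward 128:
  R: 176 − 3.84 = 172.16 → 172
  G: 99 + 0.08×(128−99) = 99 + 2.32 = 101.32 → 101
  B: 147 + 0.08×(128−147) = 147 − 1.52 = 145.48 → 145
rgb(172, 101, 145) = #AC6591.

#AC6591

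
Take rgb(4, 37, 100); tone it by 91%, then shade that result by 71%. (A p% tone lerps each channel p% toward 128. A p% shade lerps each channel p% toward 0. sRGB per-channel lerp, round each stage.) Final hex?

#222324

A 91% tone moves each channel 91% toward 128:
  R: 4 + 0.91×(128−4) = 4 + 112.84 = 116.84 → 117
  G: 37 + 82.81 = 119.81 → 120
  B: 100 + 25.48 = 125.48 → 125
After the tone: rgb(117, 120, 125) = #75787D.
A 71% shade moves each channel 71% toward 0:
  R: 117 + 0.71×(0−117) = 117 − 83.07 = 33.93 → 34
  G: 120 − 85.2 = 34.8 → 35
  B: 125 − 88.75 = 36.25 → 36
rgb(34, 35, 36) = #222324.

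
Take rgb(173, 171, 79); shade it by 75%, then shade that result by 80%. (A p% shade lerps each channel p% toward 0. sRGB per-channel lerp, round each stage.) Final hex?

Per channel, c → c + 0.75(0 − c):
  R: 173 + 0.75×(0−173) = 173 − 129.75 = 43.25 → 43
  G: 171 + 0.75×(0−171) = 171 − 128.25 = 42.75 → 43
  B: 79 − 59.25 = 19.75 → 20
After the shade: rgb(43, 43, 20) = #2B2B14.
Lerp each channel 80% toward 0:
  R: 43 − 34.4 = 8.6 → 9
  G: 43 + 0.8×(0−43) = 43 − 34.4 = 8.6 → 9
  B: 20 − 16 = 4 → 4
rgb(9, 9, 4) = #090904.

#090904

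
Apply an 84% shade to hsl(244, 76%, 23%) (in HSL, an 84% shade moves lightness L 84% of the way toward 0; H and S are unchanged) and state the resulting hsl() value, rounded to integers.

L moves 84% from 23 toward 0: 23 − 19.32 = 3.68 → 4.
H and S are unchanged.

hsl(244, 76%, 4%)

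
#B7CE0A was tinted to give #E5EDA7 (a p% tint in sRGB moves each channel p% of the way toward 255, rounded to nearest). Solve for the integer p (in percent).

#B7CE0A is rgb(183, 206, 10); #E5EDA7 is rgb(229, 237, 167).
On the B channel (widest range): 167 ≈ 10 + (p/100)(255 − 10), so p ≈ 100×(167 − 10)/(255 − 10) = 15700/245 = 64.08.
p = 64 reproduces all three channels after rounding.

64%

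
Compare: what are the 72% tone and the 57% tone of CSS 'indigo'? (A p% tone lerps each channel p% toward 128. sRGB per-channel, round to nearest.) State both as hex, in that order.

#715c81, #694981

CSS indigo is rgb(75, 0, 130).
72% tone:
  R: 75 + 38.16 = 113.16 → 113
  G: 0 + 0.72×(128−0) = 0 + 92.16 = 92.16 → 92
  B: 130 − 1.44 = 128.56 → 129
  → #715c81
57% tone:
  R: 75 + 30.21 = 105.21 → 105
  G: 0 + 0.57×(128−0) = 0 + 72.96 = 72.96 → 73
  B: 130 − 1.14 = 128.86 → 129
  → #694981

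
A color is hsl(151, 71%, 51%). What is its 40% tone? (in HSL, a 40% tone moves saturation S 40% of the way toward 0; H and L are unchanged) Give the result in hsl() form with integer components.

S moves 40% from 71 toward 0: 71 − 28.4 = 42.6 → 43.
H and L are unchanged.

hsl(151, 43%, 51%)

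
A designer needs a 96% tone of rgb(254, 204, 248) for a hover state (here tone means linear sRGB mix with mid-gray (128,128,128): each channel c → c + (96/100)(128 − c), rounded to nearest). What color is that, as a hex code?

#858385

Per channel, c → c + 0.96(128 − c):
  R: 254 + 0.96×(128−254) = 254 − 120.96 = 133.04 → 133
  G: 204 + 0.96×(128−204) = 204 − 72.96 = 131.04 → 131
  B: 248 + 0.96×(128−248) = 248 − 115.2 = 132.8 → 133
rgb(133, 131, 133) = #858385.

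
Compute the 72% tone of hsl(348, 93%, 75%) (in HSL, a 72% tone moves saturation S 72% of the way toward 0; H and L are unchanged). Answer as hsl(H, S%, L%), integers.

S moves 72% from 93 toward 0: 93 − 66.96 = 26.04 → 26.
H and L are unchanged.

hsl(348, 26%, 75%)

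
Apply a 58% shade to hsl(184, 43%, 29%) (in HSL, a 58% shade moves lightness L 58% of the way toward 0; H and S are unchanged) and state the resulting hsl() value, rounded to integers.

L moves 58% from 29 toward 0: 29 − 16.82 = 12.18 → 12.
H and S are unchanged.

hsl(184, 43%, 12%)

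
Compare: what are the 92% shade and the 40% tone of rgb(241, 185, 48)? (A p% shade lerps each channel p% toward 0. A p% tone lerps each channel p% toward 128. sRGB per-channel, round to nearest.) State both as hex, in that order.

#130F04, #C4A250

92% shade:
  R: 241 − 221.72 = 19.28 → 19
  G: 185 + 0.92×(0−185) = 185 − 170.2 = 14.8 → 15
  B: 48 + 0.92×(0−48) = 48 − 44.16 = 3.84 → 4
  → #130F04
40% tone:
  R: 241 + 0.4×(128−241) = 241 − 45.2 = 195.8 → 196
  G: 185 − 22.8 = 162.2 → 162
  B: 48 + 32 = 80 → 80
  → #C4A250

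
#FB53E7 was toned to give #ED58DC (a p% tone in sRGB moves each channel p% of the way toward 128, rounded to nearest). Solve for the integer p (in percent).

#FB53E7 is rgb(251, 83, 231); #ED58DC is rgb(237, 88, 220).
On the R channel (widest range): 237 ≈ 251 + (p/100)(128 − 251), so p ≈ 100×(237 − 251)/(128 − 251) = -1400/-123 = 11.38.
p = 11 reproduces all three channels after rounding.

11%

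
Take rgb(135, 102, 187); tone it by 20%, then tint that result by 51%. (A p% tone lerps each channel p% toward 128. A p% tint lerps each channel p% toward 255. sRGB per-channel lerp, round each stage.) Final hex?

#C4B6D8

Lerp each channel 20% toward 128:
  R: 135 − 1.4 = 133.6 → 134
  G: 102 + 5.2 = 107.2 → 107
  B: 187 − 11.8 = 175.2 → 175
After the tone: rgb(134, 107, 175) = #866BAF.
Lerp each channel 51% toward 255:
  R: 134 + 61.71 = 195.71 → 196
  G: 107 + 0.51×(255−107) = 107 + 75.48 = 182.48 → 182
  B: 175 + 0.51×(255−175) = 175 + 40.8 = 215.8 → 216
rgb(196, 182, 216) = #C4B6D8.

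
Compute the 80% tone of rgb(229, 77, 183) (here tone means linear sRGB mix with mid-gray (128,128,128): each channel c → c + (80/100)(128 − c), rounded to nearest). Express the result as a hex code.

#94768b

An 80% tone moves each channel 80% toward 128:
  R: 229 − 80.8 = 148.2 → 148
  G: 77 + 40.8 = 117.8 → 118
  B: 183 + 0.8×(128−183) = 183 − 44 = 139 → 139
rgb(148, 118, 139) = #94768b.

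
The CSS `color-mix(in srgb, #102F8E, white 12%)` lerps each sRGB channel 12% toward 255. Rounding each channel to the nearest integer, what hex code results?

#2D489C

#102F8E is rgb(16, 47, 142).
A 12% tint moves each channel 12% toward 255:
  R: 16 + 0.12×(255−16) = 16 + 28.68 = 44.68 → 45
  G: 47 + 24.96 = 71.96 → 72
  B: 142 + 0.12×(255−142) = 142 + 13.56 = 155.56 → 156
rgb(45, 72, 156) = #2D489C.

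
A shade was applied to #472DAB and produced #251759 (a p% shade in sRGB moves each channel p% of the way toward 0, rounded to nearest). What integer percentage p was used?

#472DAB is rgb(71, 45, 171); #251759 is rgb(37, 23, 89).
On the B channel (widest range): 89 ≈ 171 + (p/100)(0 − 171), so p ≈ 100×(89 − 171)/(0 − 171) = -8200/-171 = 47.95.
p = 48 reproduces all three channels after rounding.

48%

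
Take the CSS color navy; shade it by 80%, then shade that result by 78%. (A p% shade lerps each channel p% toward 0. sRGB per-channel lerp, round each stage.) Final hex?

CSS navy is rgb(0, 0, 128).
Lerp each channel 80% toward 0:
  R: 0 + 0.8×(0−0) = 0 + 0 = 0 → 0
  G: 0 + 0 = 0 → 0
  B: 128 − 102.4 = 25.6 → 26
After the shade: rgb(0, 0, 26) = #00001a.
A 78% shade moves each channel 78% toward 0:
  R: 0 + 0 = 0 → 0
  G: 0 + 0 = 0 → 0
  B: 26 + 0.78×(0−26) = 26 − 20.28 = 5.72 → 6
rgb(0, 0, 6) = #000006.

#000006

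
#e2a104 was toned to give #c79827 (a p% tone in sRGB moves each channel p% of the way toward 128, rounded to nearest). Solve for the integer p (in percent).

28%

#e2a104 is rgb(226, 161, 4); #c79827 is rgb(199, 152, 39).
On the B channel (widest range): 39 ≈ 4 + (p/100)(128 − 4), so p ≈ 100×(39 − 4)/(128 − 4) = 3500/124 = 28.23.
p = 28 reproduces all three channels after rounding.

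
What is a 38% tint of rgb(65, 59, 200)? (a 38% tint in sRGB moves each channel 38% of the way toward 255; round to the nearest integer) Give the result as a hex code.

A 38% tint moves each channel 38% toward 255:
  R: 65 + 0.38×(255−65) = 65 + 72.2 = 137.2 → 137
  G: 59 + 0.38×(255−59) = 59 + 74.48 = 133.48 → 133
  B: 200 + 20.9 = 220.9 → 221
rgb(137, 133, 221) = #8985DD.

#8985DD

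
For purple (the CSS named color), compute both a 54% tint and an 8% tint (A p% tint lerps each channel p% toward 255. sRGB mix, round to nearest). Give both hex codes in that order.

CSS purple is rgb(128, 0, 128).
54% tint:
  R: 128 + 0.54×(255−128) = 128 + 68.58 = 196.58 → 197
  G: 0 + 0.54×(255−0) = 0 + 137.7 = 137.7 → 138
  B: 128 + 0.54×(255−128) = 128 + 68.58 = 196.58 → 197
  → #c58ac5
8% tint:
  R: 128 + 10.16 = 138.16 → 138
  G: 0 + 0.08×(255−0) = 0 + 20.4 = 20.4 → 20
  B: 128 + 10.16 = 138.16 → 138
  → #8a148a

#c58ac5, #8a148a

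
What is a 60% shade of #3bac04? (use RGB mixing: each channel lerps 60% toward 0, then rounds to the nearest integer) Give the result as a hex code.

#3bac04 is rgb(59, 172, 4).
Per channel, c → c + 0.6(0 − c):
  R: 59 − 35.4 = 23.6 → 24
  G: 172 + 0.6×(0−172) = 172 − 103.2 = 68.8 → 69
  B: 4 − 2.4 = 1.6 → 2
rgb(24, 69, 2) = #184502.

#184502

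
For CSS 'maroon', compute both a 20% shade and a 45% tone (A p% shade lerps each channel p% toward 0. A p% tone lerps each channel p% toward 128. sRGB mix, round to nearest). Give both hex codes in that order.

CSS maroon is rgb(128, 0, 0).
20% shade:
  R: 128 + 0.2×(0−128) = 128 − 25.6 = 102.4 → 102
  G: 0 + 0.2×(0−0) = 0 + 0 = 0 → 0
  B: 0 + 0 = 0 → 0
  → #660000
45% tone:
  R: 128 + 0.45×(128−128) = 128 + 0 = 128 → 128
  G: 0 + 57.6 = 57.6 → 58
  B: 0 + 57.6 = 57.6 → 58
  → #803A3A

#660000, #803A3A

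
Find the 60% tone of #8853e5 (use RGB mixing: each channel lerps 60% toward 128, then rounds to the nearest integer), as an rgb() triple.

rgb(131, 110, 168)

#8853e5 is rgb(136, 83, 229).
Lerp each channel 60% toward 128:
  R: 136 + 0.6×(128−136) = 136 − 4.8 = 131.2 → 131
  G: 83 + 0.6×(128−83) = 83 + 27 = 110 → 110
  B: 229 + 0.6×(128−229) = 229 − 60.6 = 168.4 → 168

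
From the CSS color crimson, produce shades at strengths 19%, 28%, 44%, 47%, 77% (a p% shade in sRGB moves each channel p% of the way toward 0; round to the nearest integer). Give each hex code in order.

#B21031, #9E0E2B, #7B0B22, #750B20, #33050E

CSS crimson is rgb(220, 20, 60).
19%: (220 − 41.8 = 178.2→178, 20 − 3.8 = 16.2→16, 60 − 11.4 = 48.6→49) → #B21031
28%: (220 − 61.6 = 158.4→158, 20 − 5.6 = 14.4→14, 60 − 16.8 = 43.2→43) → #9E0E2B
44%: (220 − 96.8 = 123.2→123, 20 − 8.8 = 11.2→11, 60 − 26.4 = 33.6→34) → #7B0B22
47%: (220 − 103.4 = 116.6→117, 20 − 9.4 = 10.6→11, 60 − 28.2 = 31.8→32) → #750B20
77%: (220 − 169.4 = 50.6→51, 20 − 15.4 = 4.6→5, 60 − 46.2 = 13.8→14) → #33050E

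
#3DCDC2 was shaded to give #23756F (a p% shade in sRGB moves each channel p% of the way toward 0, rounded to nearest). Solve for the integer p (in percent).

43%

#3DCDC2 is rgb(61, 205, 194); #23756F is rgb(35, 117, 111).
On the G channel (widest range): 117 ≈ 205 + (p/100)(0 − 205), so p ≈ 100×(117 − 205)/(0 − 205) = -8800/-205 = 42.93.
p = 43 reproduces all three channels after rounding.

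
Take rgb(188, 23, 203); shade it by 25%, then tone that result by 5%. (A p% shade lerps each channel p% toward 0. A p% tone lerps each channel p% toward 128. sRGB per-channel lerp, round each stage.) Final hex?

A 25% shade moves each channel 25% toward 0:
  R: 188 + 0.25×(0−188) = 188 − 47 = 141 → 141
  G: 23 + 0.25×(0−23) = 23 − 5.75 = 17.25 → 17
  B: 203 + 0.25×(0−203) = 203 − 50.75 = 152.25 → 152
After the shade: rgb(141, 17, 152) = #8D1198.
A 5% tone moves each channel 5% toward 128:
  R: 141 − 0.65 = 140.35 → 140
  G: 17 + 0.05×(128−17) = 17 + 5.55 = 22.55 → 23
  B: 152 + 0.05×(128−152) = 152 − 1.2 = 150.8 → 151
rgb(140, 23, 151) = #8C1797.

#8C1797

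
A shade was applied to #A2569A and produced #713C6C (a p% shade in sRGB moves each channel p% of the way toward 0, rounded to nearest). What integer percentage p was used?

30%

#A2569A is rgb(162, 86, 154); #713C6C is rgb(113, 60, 108).
On the R channel (widest range): 113 ≈ 162 + (p/100)(0 − 162), so p ≈ 100×(113 − 162)/(0 − 162) = -4900/-162 = 30.25.
p = 30 reproduces all three channels after rounding.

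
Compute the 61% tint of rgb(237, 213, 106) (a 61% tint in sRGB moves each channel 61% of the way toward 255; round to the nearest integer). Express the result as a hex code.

Per channel, c → c + 0.61(255 − c):
  R: 237 + 0.61×(255−237) = 237 + 10.98 = 247.98 → 248
  G: 213 + 0.61×(255−213) = 213 + 25.62 = 238.62 → 239
  B: 106 + 0.61×(255−106) = 106 + 90.89 = 196.89 → 197
rgb(248, 239, 197) = #F8EFC5.

#F8EFC5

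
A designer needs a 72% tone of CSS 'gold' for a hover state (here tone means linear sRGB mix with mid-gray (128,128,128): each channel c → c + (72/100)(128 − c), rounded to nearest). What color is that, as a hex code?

CSS gold is rgb(255, 215, 0).
Lerp each channel 72% toward 128:
  R: 255 + 0.72×(128−255) = 255 − 91.44 = 163.56 → 164
  G: 215 + 0.72×(128−215) = 215 − 62.64 = 152.36 → 152
  B: 0 + 0.72×(128−0) = 0 + 92.16 = 92.16 → 92
rgb(164, 152, 92) = #A4985C.

#A4985C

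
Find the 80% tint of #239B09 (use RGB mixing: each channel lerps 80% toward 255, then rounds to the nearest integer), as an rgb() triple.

rgb(211, 235, 206)

#239B09 is rgb(35, 155, 9).
Lerp each channel 80% toward 255:
  R: 35 + 176 = 211 → 211
  G: 155 + 0.8×(255−155) = 155 + 80 = 235 → 235
  B: 9 + 196.8 = 205.8 → 206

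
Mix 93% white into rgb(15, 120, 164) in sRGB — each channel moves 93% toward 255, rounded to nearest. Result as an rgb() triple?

rgb(238, 246, 249)

Per channel, c → c + 0.93(255 − c):
  R: 15 + 0.93×(255−15) = 15 + 223.2 = 238.2 → 238
  G: 120 + 0.93×(255−120) = 120 + 125.55 = 245.55 → 246
  B: 164 + 84.63 = 248.63 → 249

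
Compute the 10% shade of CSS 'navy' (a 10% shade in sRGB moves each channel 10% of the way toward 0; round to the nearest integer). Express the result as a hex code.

CSS navy is rgb(0, 0, 128).
Per channel, c → c + 0.1(0 − c):
  R: 0 + 0 = 0 → 0
  G: 0 + 0 = 0 → 0
  B: 128 − 12.8 = 115.2 → 115
rgb(0, 0, 115) = #000073.

#000073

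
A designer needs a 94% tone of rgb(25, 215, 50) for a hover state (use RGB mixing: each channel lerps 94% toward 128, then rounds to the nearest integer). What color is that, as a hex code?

#7a857b

Per channel, c → c + 0.94(128 − c):
  R: 25 + 96.82 = 121.82 → 122
  G: 215 + 0.94×(128−215) = 215 − 81.78 = 133.22 → 133
  B: 50 + 0.94×(128−50) = 50 + 73.32 = 123.32 → 123
rgb(122, 133, 123) = #7a857b.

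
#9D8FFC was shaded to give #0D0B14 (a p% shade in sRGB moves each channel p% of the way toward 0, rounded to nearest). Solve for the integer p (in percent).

#9D8FFC is rgb(157, 143, 252); #0D0B14 is rgb(13, 11, 20).
On the B channel (widest range): 20 ≈ 252 + (p/100)(0 − 252), so p ≈ 100×(20 − 252)/(0 − 252) = -23200/-252 = 92.06.
p = 92 reproduces all three channels after rounding.

92%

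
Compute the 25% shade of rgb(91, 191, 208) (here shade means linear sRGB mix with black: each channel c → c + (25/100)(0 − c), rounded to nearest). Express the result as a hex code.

A 25% shade moves each channel 25% toward 0:
  R: 91 + 0.25×(0−91) = 91 − 22.75 = 68.25 → 68
  G: 191 − 47.75 = 143.25 → 143
  B: 208 − 52 = 156 → 156
rgb(68, 143, 156) = #448F9C.

#448F9C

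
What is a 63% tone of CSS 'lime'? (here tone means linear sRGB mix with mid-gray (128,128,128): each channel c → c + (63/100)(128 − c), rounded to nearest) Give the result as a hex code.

CSS lime is rgb(0, 255, 0).
Per channel, c → c + 0.63(128 − c):
  R: 0 + 80.64 = 80.64 → 81
  G: 255 − 80.01 = 174.99 → 175
  B: 0 + 80.64 = 80.64 → 81
rgb(81, 175, 81) = #51AF51.

#51AF51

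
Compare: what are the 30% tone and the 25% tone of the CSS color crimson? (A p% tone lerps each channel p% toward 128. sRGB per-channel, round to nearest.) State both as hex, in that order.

CSS crimson is rgb(220, 20, 60).
30% tone:
  R: 220 + 0.3×(128−220) = 220 − 27.6 = 192.4 → 192
  G: 20 + 32.4 = 52.4 → 52
  B: 60 + 20.4 = 80.4 → 80
  → #c03450
25% tone:
  R: 220 + 0.25×(128−220) = 220 − 23 = 197 → 197
  G: 20 + 0.25×(128−20) = 20 + 27 = 47 → 47
  B: 60 + 17 = 77 → 77
  → #c52f4d

#c03450, #c52f4d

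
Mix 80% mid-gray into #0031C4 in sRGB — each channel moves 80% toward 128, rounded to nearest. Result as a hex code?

#66708E

#0031C4 is rgb(0, 49, 196).
Per channel, c → c + 0.8(128 − c):
  R: 0 + 102.4 = 102.4 → 102
  G: 49 + 0.8×(128−49) = 49 + 63.2 = 112.2 → 112
  B: 196 + 0.8×(128−196) = 196 − 54.4 = 141.6 → 142
rgb(102, 112, 142) = #66708E.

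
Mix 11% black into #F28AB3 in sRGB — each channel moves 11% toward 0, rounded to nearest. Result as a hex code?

#D77B9F

#F28AB3 is rgb(242, 138, 179).
Per channel, c → c + 0.11(0 − c):
  R: 242 + 0.11×(0−242) = 242 − 26.62 = 215.38 → 215
  G: 138 + 0.11×(0−138) = 138 − 15.18 = 122.82 → 123
  B: 179 + 0.11×(0−179) = 179 − 19.69 = 159.31 → 159
rgb(215, 123, 159) = #D77B9F.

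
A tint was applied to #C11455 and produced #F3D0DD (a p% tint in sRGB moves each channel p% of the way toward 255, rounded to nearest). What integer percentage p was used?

#C11455 is rgb(193, 20, 85); #F3D0DD is rgb(243, 208, 221).
On the G channel (widest range): 208 ≈ 20 + (p/100)(255 − 20), so p ≈ 100×(208 − 20)/(255 − 20) = 18800/235 = 80.00.
p = 80 reproduces all three channels after rounding.

80%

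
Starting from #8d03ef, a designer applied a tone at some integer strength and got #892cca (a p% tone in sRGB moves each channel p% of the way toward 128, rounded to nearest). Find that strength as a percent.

33%

#8d03ef is rgb(141, 3, 239); #892cca is rgb(137, 44, 202).
On the G channel (widest range): 44 ≈ 3 + (p/100)(128 − 3), so p ≈ 100×(44 − 3)/(128 − 3) = 4100/125 = 32.80.
p = 33 reproduces all three channels after rounding.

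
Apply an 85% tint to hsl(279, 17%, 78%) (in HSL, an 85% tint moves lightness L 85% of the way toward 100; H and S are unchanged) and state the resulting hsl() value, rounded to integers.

hsl(279, 17%, 97%)

L moves 85% from 78 toward 100: 78 + 18.7 = 96.7 → 97.
H and S are unchanged.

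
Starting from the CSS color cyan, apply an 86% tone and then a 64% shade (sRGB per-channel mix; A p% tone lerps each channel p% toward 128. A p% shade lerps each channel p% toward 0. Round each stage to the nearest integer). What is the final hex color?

#283535

CSS cyan is rgb(0, 255, 255).
Lerp each channel 86% toward 128:
  R: 0 + 0.86×(128−0) = 0 + 110.08 = 110.08 → 110
  G: 255 + 0.86×(128−255) = 255 − 109.22 = 145.78 → 146
  B: 255 + 0.86×(128−255) = 255 − 109.22 = 145.78 → 146
After the tone: rgb(110, 146, 146) = #6E9292.
A 64% shade moves each channel 64% toward 0:
  R: 110 − 70.4 = 39.6 → 40
  G: 146 + 0.64×(0−146) = 146 − 93.44 = 52.56 → 53
  B: 146 − 93.44 = 52.56 → 53
rgb(40, 53, 53) = #283535.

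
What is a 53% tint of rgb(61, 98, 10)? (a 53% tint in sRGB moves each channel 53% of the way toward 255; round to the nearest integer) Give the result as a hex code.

#A4B58C

Per channel, c → c + 0.53(255 − c):
  R: 61 + 102.82 = 163.82 → 164
  G: 98 + 0.53×(255−98) = 98 + 83.21 = 181.21 → 181
  B: 10 + 0.53×(255−10) = 10 + 129.85 = 139.85 → 140
rgb(164, 181, 140) = #A4B58C.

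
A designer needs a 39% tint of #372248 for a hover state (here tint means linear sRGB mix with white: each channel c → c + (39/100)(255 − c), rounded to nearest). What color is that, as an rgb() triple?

#372248 is rgb(55, 34, 72).
Per channel, c → c + 0.39(255 − c):
  R: 55 + 0.39×(255−55) = 55 + 78 = 133 → 133
  G: 34 + 0.39×(255−34) = 34 + 86.19 = 120.19 → 120
  B: 72 + 0.39×(255−72) = 72 + 71.37 = 143.37 → 143

rgb(133, 120, 143)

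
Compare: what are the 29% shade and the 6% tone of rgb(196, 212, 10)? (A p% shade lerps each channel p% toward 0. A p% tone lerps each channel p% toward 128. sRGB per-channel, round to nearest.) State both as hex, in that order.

29% shade:
  R: 196 + 0.29×(0−196) = 196 − 56.84 = 139.16 → 139
  G: 212 − 61.48 = 150.52 → 151
  B: 10 + 0.29×(0−10) = 10 − 2.9 = 7.1 → 7
  → #8b9707
6% tone:
  R: 196 + 0.06×(128−196) = 196 − 4.08 = 191.92 → 192
  G: 212 + 0.06×(128−212) = 212 − 5.04 = 206.96 → 207
  B: 10 + 7.08 = 17.08 → 17
  → #c0cf11

#8b9707, #c0cf11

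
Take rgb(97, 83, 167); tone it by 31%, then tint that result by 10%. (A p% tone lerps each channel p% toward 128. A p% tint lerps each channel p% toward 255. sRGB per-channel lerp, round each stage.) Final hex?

#7a71a5

Per channel, c → c + 0.31(128 − c):
  R: 97 + 0.31×(128−97) = 97 + 9.61 = 106.61 → 107
  G: 83 + 13.95 = 96.95 → 97
  B: 167 − 12.09 = 154.91 → 155
After the tone: rgb(107, 97, 155) = #6b619b.
Per channel, c → c + 0.1(255 − c):
  R: 107 + 0.1×(255−107) = 107 + 14.8 = 121.8 → 122
  G: 97 + 0.1×(255−97) = 97 + 15.8 = 112.8 → 113
  B: 155 + 0.1×(255−155) = 155 + 10 = 165 → 165
rgb(122, 113, 165) = #7a71a5.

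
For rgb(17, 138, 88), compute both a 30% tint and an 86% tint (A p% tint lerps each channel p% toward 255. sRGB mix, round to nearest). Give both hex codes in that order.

30% tint:
  R: 17 + 71.4 = 88.4 → 88
  G: 138 + 35.1 = 173.1 → 173
  B: 88 + 0.3×(255−88) = 88 + 50.1 = 138.1 → 138
  → #58ad8a
86% tint:
  R: 17 + 0.86×(255−17) = 17 + 204.68 = 221.68 → 222
  G: 138 + 0.86×(255−138) = 138 + 100.62 = 238.62 → 239
  B: 88 + 0.86×(255−88) = 88 + 143.62 = 231.62 → 232
  → #deefe8

#58ad8a, #deefe8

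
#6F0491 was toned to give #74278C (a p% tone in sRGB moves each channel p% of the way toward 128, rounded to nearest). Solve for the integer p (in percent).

28%

#6F0491 is rgb(111, 4, 145); #74278C is rgb(116, 39, 140).
On the G channel (widest range): 39 ≈ 4 + (p/100)(128 − 4), so p ≈ 100×(39 − 4)/(128 − 4) = 3500/124 = 28.23.
p = 28 reproduces all three channels after rounding.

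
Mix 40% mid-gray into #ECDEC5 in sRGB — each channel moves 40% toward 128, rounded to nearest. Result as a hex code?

#ECDEC5 is rgb(236, 222, 197).
A 40% tone moves each channel 40% toward 128:
  R: 236 + 0.4×(128−236) = 236 − 43.2 = 192.8 → 193
  G: 222 − 37.6 = 184.4 → 184
  B: 197 − 27.6 = 169.4 → 169
rgb(193, 184, 169) = #C1B8A9.

#C1B8A9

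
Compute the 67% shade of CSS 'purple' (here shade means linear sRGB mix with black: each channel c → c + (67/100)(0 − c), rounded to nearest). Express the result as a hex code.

CSS purple is rgb(128, 0, 128).
A 67% shade moves each channel 67% toward 0:
  R: 128 + 0.67×(0−128) = 128 − 85.76 = 42.24 → 42
  G: 0 + 0.67×(0−0) = 0 + 0 = 0 → 0
  B: 128 + 0.67×(0−128) = 128 − 85.76 = 42.24 → 42
rgb(42, 0, 42) = #2a002a.

#2a002a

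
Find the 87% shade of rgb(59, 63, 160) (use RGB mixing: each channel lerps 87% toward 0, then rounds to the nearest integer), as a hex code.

#080815

Lerp each channel 87% toward 0:
  R: 59 + 0.87×(0−59) = 59 − 51.33 = 7.67 → 8
  G: 63 + 0.87×(0−63) = 63 − 54.81 = 8.19 → 8
  B: 160 + 0.87×(0−160) = 160 − 139.2 = 20.8 → 21
rgb(8, 8, 21) = #080815.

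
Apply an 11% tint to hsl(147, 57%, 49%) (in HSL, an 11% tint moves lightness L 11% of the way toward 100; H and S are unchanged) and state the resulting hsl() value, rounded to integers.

hsl(147, 57%, 55%)

L moves 11% from 49 toward 100: 49 + 5.61 = 54.61 → 55.
H and S are unchanged.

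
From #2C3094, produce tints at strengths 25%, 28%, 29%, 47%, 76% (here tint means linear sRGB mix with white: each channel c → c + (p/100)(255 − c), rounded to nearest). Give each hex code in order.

#2C3094 is rgb(44, 48, 148).
25%: (44 + 52.75 = 96.75→97, 48 + 51.75 = 99.75→100, 148 + 26.75 = 174.75→175) → #6164AF
28%: (44 + 59.08 = 103.08→103, 48 + 57.96 = 105.96→106, 148 + 29.96 = 177.96→178) → #676AB2
29%: (44 + 61.19 = 105.19→105, 48 + 60.03 = 108.03→108, 148 + 31.03 = 179.03→179) → #696CB3
47%: (44 + 99.17 = 143.17→143, 48 + 97.29 = 145.29→145, 148 + 50.29 = 198.29→198) → #8F91C6
76%: (44 + 160.36 = 204.36→204, 48 + 157.32 = 205.32→205, 148 + 81.32 = 229.32→229) → #CCCDE5

#6164AF, #676AB2, #696CB3, #8F91C6, #CCCDE5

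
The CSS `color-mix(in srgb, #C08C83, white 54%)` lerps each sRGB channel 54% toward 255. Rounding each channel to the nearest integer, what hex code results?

#E2CAC6

#C08C83 is rgb(192, 140, 131).
Per channel, c → c + 0.54(255 − c):
  R: 192 + 0.54×(255−192) = 192 + 34.02 = 226.02 → 226
  G: 140 + 0.54×(255−140) = 140 + 62.1 = 202.1 → 202
  B: 131 + 66.96 = 197.96 → 198
rgb(226, 202, 198) = #E2CAC6.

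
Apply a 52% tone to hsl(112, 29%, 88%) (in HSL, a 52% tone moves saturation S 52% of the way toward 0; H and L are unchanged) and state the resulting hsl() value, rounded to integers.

S moves 52% from 29 toward 0: 29 − 15.08 = 13.92 → 14.
H and L are unchanged.

hsl(112, 14%, 88%)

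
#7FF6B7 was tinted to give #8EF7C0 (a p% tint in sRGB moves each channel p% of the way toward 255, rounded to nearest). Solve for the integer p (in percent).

#7FF6B7 is rgb(127, 246, 183); #8EF7C0 is rgb(142, 247, 192).
On the R channel (widest range): 142 ≈ 127 + (p/100)(255 − 127), so p ≈ 100×(142 − 127)/(255 − 127) = 1500/128 = 11.72.
p = 12 reproduces all three channels after rounding.

12%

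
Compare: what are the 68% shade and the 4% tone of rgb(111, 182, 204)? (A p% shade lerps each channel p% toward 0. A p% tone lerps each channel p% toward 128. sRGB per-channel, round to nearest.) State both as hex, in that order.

#243a41, #70b4c9

68% shade:
  R: 111 − 75.48 = 35.52 → 36
  G: 182 + 0.68×(0−182) = 182 − 123.76 = 58.24 → 58
  B: 204 − 138.72 = 65.28 → 65
  → #243a41
4% tone:
  R: 111 + 0.04×(128−111) = 111 + 0.68 = 111.68 → 112
  G: 182 + 0.04×(128−182) = 182 − 2.16 = 179.84 → 180
  B: 204 + 0.04×(128−204) = 204 − 3.04 = 200.96 → 201
  → #70b4c9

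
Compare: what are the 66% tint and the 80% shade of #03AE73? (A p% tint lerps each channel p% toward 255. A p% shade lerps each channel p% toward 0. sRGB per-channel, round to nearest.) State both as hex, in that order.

#A9E3CF, #012317

#03AE73 is rgb(3, 174, 115).
66% tint:
  R: 3 + 0.66×(255−3) = 3 + 166.32 = 169.32 → 169
  G: 174 + 0.66×(255−174) = 174 + 53.46 = 227.46 → 227
  B: 115 + 92.4 = 207.4 → 207
  → #A9E3CF
80% shade:
  R: 3 + 0.8×(0−3) = 3 − 2.4 = 0.6 → 1
  G: 174 + 0.8×(0−174) = 174 − 139.2 = 34.8 → 35
  B: 115 + 0.8×(0−115) = 115 − 92 = 23 → 23
  → #012317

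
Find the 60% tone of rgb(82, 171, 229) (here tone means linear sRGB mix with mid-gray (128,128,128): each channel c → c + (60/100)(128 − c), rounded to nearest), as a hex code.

Per channel, c → c + 0.6(128 − c):
  R: 82 + 27.6 = 109.6 → 110
  G: 171 + 0.6×(128−171) = 171 − 25.8 = 145.2 → 145
  B: 229 − 60.6 = 168.4 → 168
rgb(110, 145, 168) = #6e91a8.

#6e91a8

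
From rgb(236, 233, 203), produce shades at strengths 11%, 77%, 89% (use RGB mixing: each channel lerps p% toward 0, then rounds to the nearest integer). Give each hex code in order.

11%: (236 − 25.96 = 210.04→210, 233 − 25.63 = 207.37→207, 203 − 22.33 = 180.67→181) → #D2CFB5
77%: (236 − 181.72 = 54.28→54, 233 − 179.41 = 53.59→54, 203 − 156.31 = 46.69→47) → #36362F
89%: (236 − 210.04 = 25.96→26, 233 − 207.37 = 25.63→26, 203 − 180.67 = 22.33→22) → #1A1A16

#D2CFB5, #36362F, #1A1A16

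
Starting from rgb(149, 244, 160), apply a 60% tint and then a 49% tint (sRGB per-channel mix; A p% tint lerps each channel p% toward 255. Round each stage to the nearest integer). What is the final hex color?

A 60% tint moves each channel 60% toward 255:
  R: 149 + 0.6×(255−149) = 149 + 63.6 = 212.6 → 213
  G: 244 + 0.6×(255−244) = 244 + 6.6 = 250.6 → 251
  B: 160 + 0.6×(255−160) = 160 + 57 = 217 → 217
After the tint: rgb(213, 251, 217) = #D5FBD9.
A 49% tint moves each channel 49% toward 255:
  R: 213 + 0.49×(255−213) = 213 + 20.58 = 233.58 → 234
  G: 251 + 0.49×(255−251) = 251 + 1.96 = 252.96 → 253
  B: 217 + 18.62 = 235.62 → 236
rgb(234, 253, 236) = #EAFDEC.

#EAFDEC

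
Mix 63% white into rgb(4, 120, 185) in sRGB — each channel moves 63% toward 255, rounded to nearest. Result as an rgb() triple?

rgb(162, 205, 229)

A 63% tint moves each channel 63% toward 255:
  R: 4 + 0.63×(255−4) = 4 + 158.13 = 162.13 → 162
  G: 120 + 0.63×(255−120) = 120 + 85.05 = 205.05 → 205
  B: 185 + 44.1 = 229.1 → 229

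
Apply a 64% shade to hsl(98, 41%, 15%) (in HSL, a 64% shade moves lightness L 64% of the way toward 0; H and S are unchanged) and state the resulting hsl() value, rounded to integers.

hsl(98, 41%, 5%)

L moves 64% from 15 toward 0: 15 − 9.6 = 5.4 → 5.
H and S are unchanged.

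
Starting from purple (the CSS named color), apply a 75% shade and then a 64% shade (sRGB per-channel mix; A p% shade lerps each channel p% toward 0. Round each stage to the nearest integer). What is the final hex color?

CSS purple is rgb(128, 0, 128).
A 75% shade moves each channel 75% toward 0:
  R: 128 + 0.75×(0−128) = 128 − 96 = 32 → 32
  G: 0 + 0.75×(0−0) = 0 + 0 = 0 → 0
  B: 128 + 0.75×(0−128) = 128 − 96 = 32 → 32
After the shade: rgb(32, 0, 32) = #200020.
A 64% shade moves each channel 64% toward 0:
  R: 32 − 20.48 = 11.52 → 12
  G: 0 + 0.64×(0−0) = 0 + 0 = 0 → 0
  B: 32 + 0.64×(0−32) = 32 − 20.48 = 11.52 → 12
rgb(12, 0, 12) = #0c000c.

#0c000c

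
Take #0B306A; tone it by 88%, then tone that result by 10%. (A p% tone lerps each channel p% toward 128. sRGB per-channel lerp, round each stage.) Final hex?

#73777D

#0B306A is rgb(11, 48, 106).
Lerp each channel 88% toward 128:
  R: 11 + 0.88×(128−11) = 11 + 102.96 = 113.96 → 114
  G: 48 + 70.4 = 118.4 → 118
  B: 106 + 0.88×(128−106) = 106 + 19.36 = 125.36 → 125
After the tone: rgb(114, 118, 125) = #72767D.
Per channel, c → c + 0.1(128 − c):
  R: 114 + 1.4 = 115.4 → 115
  G: 118 + 0.1×(128−118) = 118 + 1 = 119 → 119
  B: 125 + 0.1×(128−125) = 125 + 0.3 = 125.3 → 125
rgb(115, 119, 125) = #73777D.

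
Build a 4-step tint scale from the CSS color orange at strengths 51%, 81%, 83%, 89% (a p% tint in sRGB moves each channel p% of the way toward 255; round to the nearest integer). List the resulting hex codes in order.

#FFD382, #FFEECF, #FFF0D4, #FFF5E3

CSS orange is rgb(255, 165, 0).
51%: (255→255, 165 + 45.9 = 210.9→211, 0 + 130.05 = 130.05→130) → #FFD382
81%: (255→255, 165 + 72.9 = 237.9→238, 0 + 206.55 = 206.55→207) → #FFEECF
83%: (255→255, 165 + 74.7 = 239.7→240, 0 + 211.65 = 211.65→212) → #FFF0D4
89%: (255→255, 165 + 80.1 = 245.1→245, 0 + 226.95 = 226.95→227) → #FFF5E3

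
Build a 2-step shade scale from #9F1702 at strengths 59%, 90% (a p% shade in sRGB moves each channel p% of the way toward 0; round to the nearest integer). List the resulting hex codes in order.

#9F1702 is rgb(159, 23, 2).
59%: (159 − 93.81 = 65.19→65, 23 − 13.57 = 9.43→9, 2 − 1.18 = 0.82→1) → #410901
90%: (159 − 143.1 = 15.9→16, 23 − 20.7 = 2.3→2, 2 − 1.8 = 0.2→0) → #100200

#410901, #100200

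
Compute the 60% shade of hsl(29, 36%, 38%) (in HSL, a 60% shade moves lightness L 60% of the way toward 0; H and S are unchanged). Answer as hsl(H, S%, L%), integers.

hsl(29, 36%, 15%)

L moves 60% from 38 toward 0: 38 − 22.8 = 15.2 → 15.
H and S are unchanged.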